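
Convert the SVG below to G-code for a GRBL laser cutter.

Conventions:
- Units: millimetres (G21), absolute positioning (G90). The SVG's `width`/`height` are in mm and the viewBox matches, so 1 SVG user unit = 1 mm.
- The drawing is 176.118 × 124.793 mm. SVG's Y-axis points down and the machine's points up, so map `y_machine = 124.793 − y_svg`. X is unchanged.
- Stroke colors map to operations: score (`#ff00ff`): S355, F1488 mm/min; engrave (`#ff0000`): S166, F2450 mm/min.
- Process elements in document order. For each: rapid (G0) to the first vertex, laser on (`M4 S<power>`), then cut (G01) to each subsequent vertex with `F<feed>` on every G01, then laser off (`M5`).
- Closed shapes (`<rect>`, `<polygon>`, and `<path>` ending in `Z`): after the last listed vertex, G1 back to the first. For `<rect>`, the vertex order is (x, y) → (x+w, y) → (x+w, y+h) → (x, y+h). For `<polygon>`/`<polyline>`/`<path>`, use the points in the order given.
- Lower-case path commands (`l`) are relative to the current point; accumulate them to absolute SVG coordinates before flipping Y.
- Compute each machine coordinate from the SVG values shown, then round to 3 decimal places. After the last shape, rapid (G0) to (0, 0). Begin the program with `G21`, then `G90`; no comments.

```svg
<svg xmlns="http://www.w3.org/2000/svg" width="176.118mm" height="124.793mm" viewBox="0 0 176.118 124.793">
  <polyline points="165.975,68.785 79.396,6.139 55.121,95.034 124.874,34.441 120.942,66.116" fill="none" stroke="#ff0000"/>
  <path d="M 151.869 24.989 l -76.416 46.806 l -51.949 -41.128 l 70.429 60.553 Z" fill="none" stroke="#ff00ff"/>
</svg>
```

Since the viewBox matches the mm dimensions, user units are millimetres directly. The only transform is the Y-flip y_m = 124.793 − y_svg.

Shape 1 is a open polyline drawn with `<polyline>`. Its stroke #ff0000 means engrave at S166, F2450. After flipping Y the toolpath is (165.975,56.008) → (79.396,118.654) → (55.121,29.759) → (124.874,90.352) → (120.942,58.677).

Shape 2 is a closed polygon drawn with `<path>`. Its stroke #ff00ff means score at S355, F1488. After flipping Y the toolpath is (151.869,99.804) → (75.453,52.998) → (23.504,94.126) → (93.933,33.573) → (151.869,99.804), returning to the start.

G21
G90
G0 X165.975 Y56.008
M4 S166
G01 X79.396 Y118.654 F2450
G01 X55.121 Y29.759 F2450
G01 X124.874 Y90.352 F2450
G01 X120.942 Y58.677 F2450
M5
G0 X151.869 Y99.804
M4 S355
G01 X75.453 Y52.998 F1488
G01 X23.504 Y94.126 F1488
G01 X93.933 Y33.573 F1488
G01 X151.869 Y99.804 F1488
M5
G0 X0.000 Y0.000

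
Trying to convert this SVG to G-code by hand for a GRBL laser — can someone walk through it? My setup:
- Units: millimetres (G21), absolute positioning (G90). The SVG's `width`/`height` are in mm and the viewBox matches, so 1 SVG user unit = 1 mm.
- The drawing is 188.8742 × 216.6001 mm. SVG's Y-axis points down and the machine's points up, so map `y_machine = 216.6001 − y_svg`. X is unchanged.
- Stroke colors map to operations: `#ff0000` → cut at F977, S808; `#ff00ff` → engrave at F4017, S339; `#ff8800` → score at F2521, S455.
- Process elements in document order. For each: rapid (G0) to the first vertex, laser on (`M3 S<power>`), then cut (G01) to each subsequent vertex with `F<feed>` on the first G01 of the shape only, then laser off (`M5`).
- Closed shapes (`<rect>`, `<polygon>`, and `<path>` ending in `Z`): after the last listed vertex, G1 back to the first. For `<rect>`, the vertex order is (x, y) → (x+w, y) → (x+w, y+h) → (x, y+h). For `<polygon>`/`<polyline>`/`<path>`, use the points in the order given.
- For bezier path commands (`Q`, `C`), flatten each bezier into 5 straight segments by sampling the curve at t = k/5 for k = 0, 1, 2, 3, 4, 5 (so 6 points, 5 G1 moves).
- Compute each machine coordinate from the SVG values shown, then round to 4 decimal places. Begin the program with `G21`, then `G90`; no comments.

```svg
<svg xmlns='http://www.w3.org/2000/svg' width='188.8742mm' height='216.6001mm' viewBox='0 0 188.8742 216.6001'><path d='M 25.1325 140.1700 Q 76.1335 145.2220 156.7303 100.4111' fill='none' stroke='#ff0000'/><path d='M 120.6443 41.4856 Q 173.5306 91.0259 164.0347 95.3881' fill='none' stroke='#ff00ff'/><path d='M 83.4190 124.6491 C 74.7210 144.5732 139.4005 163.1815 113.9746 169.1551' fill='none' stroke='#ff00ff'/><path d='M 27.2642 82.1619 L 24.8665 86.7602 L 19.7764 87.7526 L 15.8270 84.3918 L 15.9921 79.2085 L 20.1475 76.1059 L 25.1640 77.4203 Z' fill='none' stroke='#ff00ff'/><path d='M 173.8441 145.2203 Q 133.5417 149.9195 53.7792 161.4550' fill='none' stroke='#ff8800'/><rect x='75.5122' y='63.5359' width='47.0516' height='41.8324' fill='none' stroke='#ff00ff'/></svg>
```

G21
G90
G0 X25.1325 Y76.4301
M3 S808
G01 X46.7167 Y76.4038 F977
G01 X70.6686 Y80.3666
G01 X96.9882 Y88.3183
G01 X125.6754 Y100.2592
G01 X156.7303 Y116.1890
M5
G0 X120.6443 Y175.1145
M3 S339
G01 X139.3035 Y157.1055 F4017
G01 X152.9722 Y142.7108
G01 X161.6503 Y131.9303
G01 X165.3378 Y124.7640
G01 X164.0347 Y121.2120
M5
G0 X83.4190 Y91.9510
M3 S339
G01 X85.6976 Y80.2450 F4017
G01 X97.7397 Y69.3981
G01 X111.6980 Y59.9536
G01 X119.7254 Y52.4548
G01 X113.9746 Y47.4450
M5
G0 X27.2642 Y134.4382
M3 S339
G01 X24.8665 Y129.8399 F4017
G01 X19.7764 Y128.8475
G01 X15.8270 Y132.2083
G01 X15.9921 Y137.3916
G01 X20.1475 Y140.4942
G01 X25.1640 Y139.1798
G01 X27.2642 Y134.4382
M5
G0 X173.8441 Y71.3798
M3 S455
G01 X156.1447 Y69.2267 F2521
G01 X135.2886 Y66.5266
G01 X111.2756 Y63.2797
G01 X84.1058 Y59.4858
G01 X53.7792 Y55.1451
M5
G0 X75.5122 Y153.0642
M3 S339
G01 X122.5638 Y153.0642 F4017
G01 X122.5638 Y111.2318
G01 X75.5122 Y111.2318
G01 X75.5122 Y153.0642
M5

Since the viewBox matches the mm dimensions, user units are millimetres directly. The only transform is the Y-flip y_m = 216.6001 − y_svg.

Shape 1 is a quadratic bezier drawn with `<path>`. Its stroke #ff0000 means cut at S808, F977. After flipping Y the toolpath is (25.1325,76.4301) → (46.7167,76.4038) → (70.6686,80.3666) → (96.9882,88.3183) → (125.6754,100.2592) → (156.7303,116.1890).

Shape 2 is a quadratic bezier drawn with `<path>`. Its stroke #ff00ff means engrave at S339, F4017. After flipping Y the toolpath is (120.6443,175.1145) → (139.3035,157.1055) → (152.9722,142.7108) → (161.6503,131.9303) → (165.3378,124.7640) → (164.0347,121.2120).

Shape 3 is a cubic bezier drawn with `<path>`. Its stroke #ff00ff means engrave at S339, F4017. After flipping Y the toolpath is (83.4190,91.9510) → (85.6976,80.2450) → (97.7397,69.3981) → (111.6980,59.9536) → (119.7254,52.4548) → (113.9746,47.4450).

Shape 4 is a regular polygon drawn with `<path>`. Its stroke #ff00ff means engrave at S339, F4017. After flipping Y the toolpath is (27.2642,134.4382) → (24.8665,129.8399) → (19.7764,128.8475) → (15.8270,132.2083) → (15.9921,137.3916) → (20.1475,140.4942) → (25.1640,139.1798) → (27.2642,134.4382), returning to the start.

Shape 5 is a quadratic bezier drawn with `<path>`. Its stroke #ff8800 means score at S455, F2521. After flipping Y the toolpath is (173.8441,71.3798) → (156.1447,69.2267) → (135.2886,66.5266) → (111.2756,63.2797) → (84.1058,59.4858) → (53.7792,55.1451).

Shape 6 is a rectangle drawn with `<rect>`. Its stroke #ff00ff means engrave at S339, F4017. After flipping Y the toolpath is (75.5122,153.0642) → (122.5638,153.0642) → (122.5638,111.2318) → (75.5122,111.2318) → (75.5122,153.0642), returning to the start.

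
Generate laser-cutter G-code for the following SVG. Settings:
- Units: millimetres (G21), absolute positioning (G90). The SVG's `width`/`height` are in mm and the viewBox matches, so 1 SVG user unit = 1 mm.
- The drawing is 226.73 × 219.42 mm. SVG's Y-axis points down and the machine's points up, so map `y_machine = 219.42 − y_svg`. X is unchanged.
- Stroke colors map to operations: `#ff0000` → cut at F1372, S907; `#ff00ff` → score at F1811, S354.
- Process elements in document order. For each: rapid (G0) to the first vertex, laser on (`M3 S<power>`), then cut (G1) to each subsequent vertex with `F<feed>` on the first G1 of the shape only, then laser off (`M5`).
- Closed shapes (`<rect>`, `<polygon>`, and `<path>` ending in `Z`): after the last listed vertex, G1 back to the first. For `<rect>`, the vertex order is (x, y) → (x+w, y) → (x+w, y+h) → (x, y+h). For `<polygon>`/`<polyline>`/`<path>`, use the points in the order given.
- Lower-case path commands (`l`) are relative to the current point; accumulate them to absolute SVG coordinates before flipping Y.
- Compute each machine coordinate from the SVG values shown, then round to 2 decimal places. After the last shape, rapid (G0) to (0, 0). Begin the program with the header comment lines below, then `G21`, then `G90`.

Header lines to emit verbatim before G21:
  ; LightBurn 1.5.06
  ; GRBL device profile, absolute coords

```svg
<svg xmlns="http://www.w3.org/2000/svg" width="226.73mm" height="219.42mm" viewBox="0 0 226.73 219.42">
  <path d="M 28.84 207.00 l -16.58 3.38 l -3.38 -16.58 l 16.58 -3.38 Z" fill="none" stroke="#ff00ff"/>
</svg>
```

; LightBurn 1.5.06
; GRBL device profile, absolute coords
G21
G90
G0 X28.84 Y12.42
M3 S354
G1 X12.26 Y9.04 F1811
G1 X8.88 Y25.62
G1 X25.46 Y29.00
G1 X28.84 Y12.42
M5
G0 X0.00 Y0.00

Since the viewBox matches the mm dimensions, user units are millimetres directly. The only transform is the Y-flip y_m = 219.42 − y_svg.

Shape 1 is a regular polygon drawn with `<path>`. Its stroke #ff00ff means score at S354, F1811. After flipping Y the toolpath is (28.84,12.42) → (12.26,9.04) → (8.88,25.62) → (25.46,29.00) → (28.84,12.42), returning to the start.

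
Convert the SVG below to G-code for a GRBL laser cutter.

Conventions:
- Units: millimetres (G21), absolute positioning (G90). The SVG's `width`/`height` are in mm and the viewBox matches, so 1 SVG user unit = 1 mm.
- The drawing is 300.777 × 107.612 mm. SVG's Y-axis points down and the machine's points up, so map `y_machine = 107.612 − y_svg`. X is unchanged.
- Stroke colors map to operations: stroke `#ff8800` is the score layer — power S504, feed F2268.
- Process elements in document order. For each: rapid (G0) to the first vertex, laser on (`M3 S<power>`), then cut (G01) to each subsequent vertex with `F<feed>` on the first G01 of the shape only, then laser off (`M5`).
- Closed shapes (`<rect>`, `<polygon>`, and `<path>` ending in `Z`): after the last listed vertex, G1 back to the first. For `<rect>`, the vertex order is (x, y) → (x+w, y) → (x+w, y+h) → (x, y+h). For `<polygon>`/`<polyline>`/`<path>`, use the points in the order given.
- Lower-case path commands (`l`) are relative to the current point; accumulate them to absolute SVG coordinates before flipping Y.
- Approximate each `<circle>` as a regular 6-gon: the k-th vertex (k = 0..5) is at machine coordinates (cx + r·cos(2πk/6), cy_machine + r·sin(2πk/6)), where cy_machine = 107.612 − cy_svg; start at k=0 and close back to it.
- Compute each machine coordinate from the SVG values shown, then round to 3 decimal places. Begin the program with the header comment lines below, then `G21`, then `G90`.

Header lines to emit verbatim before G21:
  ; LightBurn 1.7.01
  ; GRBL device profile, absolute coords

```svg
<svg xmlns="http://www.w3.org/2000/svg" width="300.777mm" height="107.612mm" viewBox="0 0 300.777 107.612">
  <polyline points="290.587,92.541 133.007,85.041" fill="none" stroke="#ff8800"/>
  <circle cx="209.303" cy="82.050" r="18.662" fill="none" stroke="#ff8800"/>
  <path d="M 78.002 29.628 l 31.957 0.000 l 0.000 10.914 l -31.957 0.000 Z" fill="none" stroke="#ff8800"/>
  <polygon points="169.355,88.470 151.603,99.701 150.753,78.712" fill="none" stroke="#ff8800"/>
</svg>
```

Since the viewBox matches the mm dimensions, user units are millimetres directly. The only transform is the Y-flip y_m = 107.612 − y_svg.

Shape 1 is a line segment drawn with `<polyline>`. Its stroke #ff8800 means score at S504, F2268. After flipping Y the toolpath is (290.587,15.071) → (133.007,22.571).

Shape 2 is a circle drawn with `<circle>`. Its stroke #ff8800 means score at S504, F2268. After flipping Y the toolpath is (227.965,25.562) → (218.634,41.724) → (199.972,41.724) → (190.641,25.562) → (199.972,9.400) → (218.634,9.400) → (227.965,25.562), returning to the start.

Shape 3 is a rectangle drawn with `<path>`. Its stroke #ff8800 means score at S504, F2268. After flipping Y the toolpath is (78.002,77.984) → (109.959,77.984) → (109.959,67.070) → (78.002,67.070) → (78.002,77.984), returning to the start.

Shape 4 is a regular polygon drawn with `<polygon>`. Its stroke #ff8800 means score at S504, F2268. After flipping Y the toolpath is (169.355,19.142) → (151.603,7.911) → (150.753,28.900) → (169.355,19.142), returning to the start.

; LightBurn 1.7.01
; GRBL device profile, absolute coords
G21
G90
G0 X290.587 Y15.071
M3 S504
G01 X133.007 Y22.571 F2268
M5
G0 X227.965 Y25.562
M3 S504
G01 X218.634 Y41.724 F2268
G01 X199.972 Y41.724
G01 X190.641 Y25.562
G01 X199.972 Y9.400
G01 X218.634 Y9.400
G01 X227.965 Y25.562
M5
G0 X78.002 Y77.984
M3 S504
G01 X109.959 Y77.984 F2268
G01 X109.959 Y67.070
G01 X78.002 Y67.070
G01 X78.002 Y77.984
M5
G0 X169.355 Y19.142
M3 S504
G01 X151.603 Y7.911 F2268
G01 X150.753 Y28.900
G01 X169.355 Y19.142
M5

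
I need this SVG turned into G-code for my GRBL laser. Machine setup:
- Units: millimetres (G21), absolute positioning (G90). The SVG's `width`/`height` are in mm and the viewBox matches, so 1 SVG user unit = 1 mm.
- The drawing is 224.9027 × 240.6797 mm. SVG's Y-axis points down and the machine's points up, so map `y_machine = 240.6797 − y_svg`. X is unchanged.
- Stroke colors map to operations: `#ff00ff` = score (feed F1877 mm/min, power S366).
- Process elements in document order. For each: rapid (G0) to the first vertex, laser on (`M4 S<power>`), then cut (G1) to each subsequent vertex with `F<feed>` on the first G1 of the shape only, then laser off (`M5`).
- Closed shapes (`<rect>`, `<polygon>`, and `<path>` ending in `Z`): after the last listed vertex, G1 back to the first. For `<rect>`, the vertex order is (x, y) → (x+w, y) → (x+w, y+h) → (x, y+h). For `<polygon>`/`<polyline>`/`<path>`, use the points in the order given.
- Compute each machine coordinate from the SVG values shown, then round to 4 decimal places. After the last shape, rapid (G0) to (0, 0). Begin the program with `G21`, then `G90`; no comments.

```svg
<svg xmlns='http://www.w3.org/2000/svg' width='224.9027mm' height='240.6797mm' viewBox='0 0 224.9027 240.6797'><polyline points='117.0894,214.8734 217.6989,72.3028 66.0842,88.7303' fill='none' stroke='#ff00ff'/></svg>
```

G21
G90
G0 X117.0894 Y25.8063
M4 S366
G1 X217.6989 Y168.3769 F1877
G1 X66.0842 Y151.9494
M5
G0 X0.0000 Y0.0000

viewBox `0 0 224.9027 240.6797` with mm width/height → 1 unit = 1 mm. Flip: y_m = 240.6797 − y_svg.

**Shape 1** — `<polyline>` open polyline, stroke `#ff00ff` → score (S366, F1877). Machine vertices: (117.0894,25.8063) → (217.6989,168.3769) → (66.0842,151.9494). Open path.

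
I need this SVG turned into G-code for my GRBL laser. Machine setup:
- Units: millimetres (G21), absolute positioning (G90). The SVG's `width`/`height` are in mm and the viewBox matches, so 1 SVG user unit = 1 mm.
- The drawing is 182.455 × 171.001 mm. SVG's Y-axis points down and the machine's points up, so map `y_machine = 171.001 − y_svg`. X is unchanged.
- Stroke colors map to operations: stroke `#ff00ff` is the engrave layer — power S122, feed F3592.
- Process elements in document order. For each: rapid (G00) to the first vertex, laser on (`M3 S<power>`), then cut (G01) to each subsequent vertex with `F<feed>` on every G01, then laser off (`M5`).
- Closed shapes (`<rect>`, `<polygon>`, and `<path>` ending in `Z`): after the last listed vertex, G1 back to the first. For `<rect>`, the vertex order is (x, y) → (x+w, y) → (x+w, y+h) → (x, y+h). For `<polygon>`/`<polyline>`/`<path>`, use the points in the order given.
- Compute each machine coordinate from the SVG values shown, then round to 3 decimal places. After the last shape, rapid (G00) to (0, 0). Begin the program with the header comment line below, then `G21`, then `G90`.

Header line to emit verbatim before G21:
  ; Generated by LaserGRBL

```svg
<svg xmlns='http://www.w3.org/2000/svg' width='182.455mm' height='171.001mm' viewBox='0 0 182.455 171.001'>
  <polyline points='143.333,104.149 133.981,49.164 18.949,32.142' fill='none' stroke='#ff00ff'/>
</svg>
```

; Generated by LaserGRBL
G21
G90
G00 X143.333 Y66.852
M3 S122
G01 X133.981 Y121.837 F3592
G01 X18.949 Y138.859 F3592
M5
G00 X0.000 Y0.000

Since the viewBox matches the mm dimensions, user units are millimetres directly. The only transform is the Y-flip y_m = 171.001 − y_svg.

Shape 1 is a open polyline drawn with `<polyline>`. Its stroke #ff00ff means engrave at S122, F3592. After flipping Y the toolpath is (143.333,66.852) → (133.981,121.837) → (18.949,138.859).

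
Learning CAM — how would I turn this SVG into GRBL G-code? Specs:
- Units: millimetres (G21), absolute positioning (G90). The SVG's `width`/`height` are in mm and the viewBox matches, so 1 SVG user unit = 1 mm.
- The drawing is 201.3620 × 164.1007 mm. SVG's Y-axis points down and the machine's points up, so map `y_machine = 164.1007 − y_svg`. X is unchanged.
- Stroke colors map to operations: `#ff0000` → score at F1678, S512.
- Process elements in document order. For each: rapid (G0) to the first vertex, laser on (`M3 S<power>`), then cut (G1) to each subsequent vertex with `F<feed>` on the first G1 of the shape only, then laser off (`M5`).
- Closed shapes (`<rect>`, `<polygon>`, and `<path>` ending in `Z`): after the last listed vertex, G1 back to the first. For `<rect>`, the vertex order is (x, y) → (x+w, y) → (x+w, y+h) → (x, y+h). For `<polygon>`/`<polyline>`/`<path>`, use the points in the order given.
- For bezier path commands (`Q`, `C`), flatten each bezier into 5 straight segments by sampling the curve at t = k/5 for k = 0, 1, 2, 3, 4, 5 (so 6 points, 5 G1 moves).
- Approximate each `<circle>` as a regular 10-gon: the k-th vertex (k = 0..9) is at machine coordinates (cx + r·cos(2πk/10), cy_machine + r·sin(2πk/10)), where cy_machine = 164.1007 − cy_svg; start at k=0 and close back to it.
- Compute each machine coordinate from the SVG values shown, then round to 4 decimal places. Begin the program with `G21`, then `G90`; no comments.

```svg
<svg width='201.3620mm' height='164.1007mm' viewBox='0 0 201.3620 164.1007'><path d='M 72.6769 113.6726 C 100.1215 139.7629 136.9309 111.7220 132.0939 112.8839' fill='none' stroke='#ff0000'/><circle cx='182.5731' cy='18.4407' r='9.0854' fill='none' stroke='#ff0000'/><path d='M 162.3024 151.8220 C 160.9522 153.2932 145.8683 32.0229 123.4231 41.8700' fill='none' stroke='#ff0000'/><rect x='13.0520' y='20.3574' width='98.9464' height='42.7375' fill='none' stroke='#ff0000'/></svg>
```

viewBox `0 0 201.3620 164.1007` with mm width/height → 1 unit = 1 mm. Flip: y_m = 164.1007 − y_svg.

**Shape 1** — `<path>` cubic bezier, stroke `#ff0000` → score (S512, F1678). Control points (SVG): P0=(72.6769,113.6726), P1=(100.1215,139.7629), P2=(136.9309,111.7220), P3=(132.0939,112.8839); sampled at t=k/5. Machine vertices: (72.6769,50.4281) → (89.8593,40.6030) → (106.8408,39.7693) → (121.1727,43.9271) → (130.4066,49.0763) → (132.0939,51.2168). Open path.

**Shape 2** — `<circle>` circle, stroke `#ff0000` → score (S512, F1678). Machine vertices: (191.6585,145.6600) → (189.9233,151.0003) → (185.3806,154.3007) → (179.7656,154.3007) → (175.2229,151.0003) → (173.4877,145.6600) → (175.2229,140.3197) → (179.7656,137.0193) → (185.3806,137.0193) → (189.9233,140.3197) → (191.6585,145.6600). Closed: final G1 returns to the first vertex.

**Shape 3** — `<path>` cubic bezier, stroke `#ff0000` → score (S512, F1678). Control points (SVG): P0=(162.3024,151.8220), P1=(160.9522,153.2932), P2=(145.8683,32.0229), P3=(123.4231,41.8700); sampled at t=k/5. Machine vertices: (162.3024,12.2787) → (159.8952,24.0941) → (154.4978,53.1822) → (146.4161,87.3578) → (135.9559,114.4357) → (123.4231,122.2307). Open path.

**Shape 4** — `<rect>` rectangle, stroke `#ff0000` → score (S512, F1678). Machine vertices: (13.0520,143.7433) → (111.9984,143.7433) → (111.9984,101.0058) → (13.0520,101.0058) → (13.0520,143.7433). Closed: final G1 returns to the first vertex.

G21
G90
G0 X72.6769 Y50.4281
M3 S512
G1 X89.8593 Y40.6030 F1678
G1 X106.8408 Y39.7693
G1 X121.1727 Y43.9271
G1 X130.4066 Y49.0763
G1 X132.0939 Y51.2168
M5
G0 X191.6585 Y145.6600
M3 S512
G1 X189.9233 Y151.0003 F1678
G1 X185.3806 Y154.3007
G1 X179.7656 Y154.3007
G1 X175.2229 Y151.0003
G1 X173.4877 Y145.6600
G1 X175.2229 Y140.3197
G1 X179.7656 Y137.0193
G1 X185.3806 Y137.0193
G1 X189.9233 Y140.3197
G1 X191.6585 Y145.6600
M5
G0 X162.3024 Y12.2787
M3 S512
G1 X159.8952 Y24.0941 F1678
G1 X154.4978 Y53.1822
G1 X146.4161 Y87.3578
G1 X135.9559 Y114.4357
G1 X123.4231 Y122.2307
M5
G0 X13.0520 Y143.7433
M3 S512
G1 X111.9984 Y143.7433 F1678
G1 X111.9984 Y101.0058
G1 X13.0520 Y101.0058
G1 X13.0520 Y143.7433
M5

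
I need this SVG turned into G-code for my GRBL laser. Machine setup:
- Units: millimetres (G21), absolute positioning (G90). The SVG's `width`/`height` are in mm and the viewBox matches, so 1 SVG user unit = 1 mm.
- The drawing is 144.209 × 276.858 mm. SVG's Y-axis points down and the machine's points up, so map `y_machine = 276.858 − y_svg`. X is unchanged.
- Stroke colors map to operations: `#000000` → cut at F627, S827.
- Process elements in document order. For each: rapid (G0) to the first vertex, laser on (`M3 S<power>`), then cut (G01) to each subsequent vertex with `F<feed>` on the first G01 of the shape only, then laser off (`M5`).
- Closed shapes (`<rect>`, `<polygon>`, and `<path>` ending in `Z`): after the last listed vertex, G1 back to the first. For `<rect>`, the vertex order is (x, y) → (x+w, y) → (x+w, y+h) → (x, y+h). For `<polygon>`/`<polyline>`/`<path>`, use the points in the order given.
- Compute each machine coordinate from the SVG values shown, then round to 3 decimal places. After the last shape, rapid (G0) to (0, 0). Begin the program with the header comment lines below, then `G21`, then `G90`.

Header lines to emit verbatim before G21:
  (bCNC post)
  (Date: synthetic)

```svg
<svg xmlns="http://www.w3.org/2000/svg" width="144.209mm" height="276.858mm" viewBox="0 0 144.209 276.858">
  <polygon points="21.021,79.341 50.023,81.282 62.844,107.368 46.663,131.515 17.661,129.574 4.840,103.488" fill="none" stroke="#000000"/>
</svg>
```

(bCNC post)
(Date: synthetic)
G21
G90
G0 X21.021 Y197.517
M3 S827
G01 X50.023 Y195.576 F627
G01 X62.844 Y169.490
G01 X46.663 Y145.343
G01 X17.661 Y147.284
G01 X4.840 Y173.370
G01 X21.021 Y197.517
M5
G0 X0.000 Y0.000

1 u = 1 mm; y_m = 276.858 − y.

[1] `<polygon>` regular polygon, #000000→cut S827 F627: (21.021,197.517) → (50.023,195.576) → (62.844,169.490) → (46.663,145.343) → (17.661,147.284) → (4.840,173.370) → (21.021,197.517) (closed)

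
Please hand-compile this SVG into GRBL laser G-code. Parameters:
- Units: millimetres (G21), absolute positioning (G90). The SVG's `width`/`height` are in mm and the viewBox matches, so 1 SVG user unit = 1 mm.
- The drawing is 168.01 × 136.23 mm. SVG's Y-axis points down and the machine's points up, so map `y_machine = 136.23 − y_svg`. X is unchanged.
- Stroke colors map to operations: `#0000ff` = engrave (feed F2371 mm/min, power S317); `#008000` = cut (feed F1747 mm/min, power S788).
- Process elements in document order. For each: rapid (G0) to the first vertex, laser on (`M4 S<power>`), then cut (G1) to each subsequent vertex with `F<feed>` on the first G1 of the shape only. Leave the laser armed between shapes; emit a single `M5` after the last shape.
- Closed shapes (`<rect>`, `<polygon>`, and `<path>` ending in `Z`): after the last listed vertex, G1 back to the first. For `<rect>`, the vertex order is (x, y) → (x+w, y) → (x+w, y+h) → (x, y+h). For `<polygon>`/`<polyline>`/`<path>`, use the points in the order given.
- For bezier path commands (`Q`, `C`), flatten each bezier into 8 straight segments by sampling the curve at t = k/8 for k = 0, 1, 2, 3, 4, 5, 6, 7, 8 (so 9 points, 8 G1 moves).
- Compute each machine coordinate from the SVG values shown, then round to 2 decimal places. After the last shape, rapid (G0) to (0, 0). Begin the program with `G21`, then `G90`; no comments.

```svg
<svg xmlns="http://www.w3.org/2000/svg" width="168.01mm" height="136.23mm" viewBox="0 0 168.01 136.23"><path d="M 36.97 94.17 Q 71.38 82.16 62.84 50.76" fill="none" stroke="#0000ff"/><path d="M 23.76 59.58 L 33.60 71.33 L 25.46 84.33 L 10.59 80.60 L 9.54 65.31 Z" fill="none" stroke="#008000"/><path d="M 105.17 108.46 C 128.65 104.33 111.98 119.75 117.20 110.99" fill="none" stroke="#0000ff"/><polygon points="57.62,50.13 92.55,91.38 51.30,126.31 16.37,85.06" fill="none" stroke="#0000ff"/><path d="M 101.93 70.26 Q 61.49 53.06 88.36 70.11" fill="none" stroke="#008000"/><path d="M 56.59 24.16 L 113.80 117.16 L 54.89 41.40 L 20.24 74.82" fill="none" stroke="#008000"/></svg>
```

G21
G90
G0 X36.97 Y42.06
M4 S317
G1 X44.90 Y45.37 F2371
G1 X51.49 Y49.28
G1 X56.74 Y53.79
G1 X60.64 Y58.92
G1 X63.21 Y64.65
G1 X64.43 Y70.98
G1 X64.30 Y77.92
G1 X62.84 Y85.47
G0 X23.76 Y76.65
M4 S788
G1 X33.60 Y64.90 F1747
G1 X25.46 Y51.90
G1 X10.59 Y55.63
G1 X9.54 Y70.92
G1 X23.76 Y76.65
G0 X105.17 Y27.77
M4 S317
G1 X112.21 Y28.49 F2371
G1 X116.22 Y27.89
G1 X117.92 Y26.47
G1 X118.03 Y24.77
G1 X117.29 Y23.28
G1 X116.42 Y22.52
G1 X116.15 Y23.00
G1 X117.20 Y25.24
G0 X57.62 Y86.10
M4 S317
G1 X92.55 Y44.85 F2371
G1 X51.30 Y9.92
G1 X16.37 Y51.17
G1 X57.62 Y86.10
G0 X101.93 Y65.97
M4 S788
G1 X92.87 Y69.73 F1747
G1 X85.92 Y72.43
G1 X81.07 Y74.05
G1 X78.32 Y74.61
G1 X77.67 Y74.09
G1 X79.13 Y72.50
G1 X82.69 Y69.85
G1 X88.36 Y66.12
G0 X56.59 Y112.07
M4 S788
G1 X113.80 Y19.07 F1747
G1 X54.89 Y94.83
G1 X20.24 Y61.41
M5
G0 X0.00 Y0.00

viewBox `0 0 168.01 136.23` with mm width/height → 1 unit = 1 mm. Flip: y_m = 136.23 − y_svg.

**Shape 1** — `<path>` quadratic bezier, stroke `#0000ff` → engrave (S317, F2371). Control points (SVG): P0=(36.97,94.17), P1=(71.38,82.16), P2=(62.84,50.76); sampled at t=k/8. Machine vertices: (36.97,42.06) → (44.90,45.37) → (51.49,49.28) → (56.74,53.79) → (60.64,58.92) → (63.21,64.65) → (64.43,70.98) → (64.30,77.92) → (62.84,85.47). Open path.

**Shape 2** — `<path>` regular polygon, stroke `#008000` → cut (S788, F1747). Machine vertices: (23.76,76.65) → (33.60,64.90) → (25.46,51.90) → (10.59,55.63) → (9.54,70.92) → (23.76,76.65). Closed: final G1 returns to the first vertex.

**Shape 3** — `<path>` cubic bezier, stroke `#0000ff` → engrave (S317, F2371). Control points (SVG): P0=(105.17,108.46), P1=(128.65,104.33), P2=(111.98,119.75), P3=(117.20,110.99); sampled at t=k/8. Machine vertices: (105.17,27.77) → (112.21,28.49) → (116.22,27.89) → (117.92,26.47) → (118.03,24.77) → (117.29,23.28) → (116.42,22.52) → (116.15,23.00) → (117.20,25.24). Open path.

**Shape 4** — `<polygon>` regular polygon, stroke `#0000ff` → engrave (S317, F2371). Machine vertices: (57.62,86.10) → (92.55,44.85) → (51.30,9.92) → (16.37,51.17) → (57.62,86.10). Closed: final G1 returns to the first vertex.

**Shape 5** — `<path>` quadratic bezier, stroke `#008000` → cut (S788, F1747). Control points (SVG): P0=(101.93,70.26), P1=(61.49,53.06), P2=(88.36,70.11); sampled at t=k/8. Machine vertices: (101.93,65.97) → (92.87,69.73) → (85.92,72.43) → (81.07,74.05) → (78.32,74.61) → (77.67,74.09) → (79.13,72.50) → (82.69,69.85) → (88.36,66.12). Open path.

**Shape 6** — `<path>` open polyline, stroke `#008000` → cut (S788, F1747). Machine vertices: (56.59,112.07) → (113.80,19.07) → (54.89,94.83) → (20.24,61.41). Open path.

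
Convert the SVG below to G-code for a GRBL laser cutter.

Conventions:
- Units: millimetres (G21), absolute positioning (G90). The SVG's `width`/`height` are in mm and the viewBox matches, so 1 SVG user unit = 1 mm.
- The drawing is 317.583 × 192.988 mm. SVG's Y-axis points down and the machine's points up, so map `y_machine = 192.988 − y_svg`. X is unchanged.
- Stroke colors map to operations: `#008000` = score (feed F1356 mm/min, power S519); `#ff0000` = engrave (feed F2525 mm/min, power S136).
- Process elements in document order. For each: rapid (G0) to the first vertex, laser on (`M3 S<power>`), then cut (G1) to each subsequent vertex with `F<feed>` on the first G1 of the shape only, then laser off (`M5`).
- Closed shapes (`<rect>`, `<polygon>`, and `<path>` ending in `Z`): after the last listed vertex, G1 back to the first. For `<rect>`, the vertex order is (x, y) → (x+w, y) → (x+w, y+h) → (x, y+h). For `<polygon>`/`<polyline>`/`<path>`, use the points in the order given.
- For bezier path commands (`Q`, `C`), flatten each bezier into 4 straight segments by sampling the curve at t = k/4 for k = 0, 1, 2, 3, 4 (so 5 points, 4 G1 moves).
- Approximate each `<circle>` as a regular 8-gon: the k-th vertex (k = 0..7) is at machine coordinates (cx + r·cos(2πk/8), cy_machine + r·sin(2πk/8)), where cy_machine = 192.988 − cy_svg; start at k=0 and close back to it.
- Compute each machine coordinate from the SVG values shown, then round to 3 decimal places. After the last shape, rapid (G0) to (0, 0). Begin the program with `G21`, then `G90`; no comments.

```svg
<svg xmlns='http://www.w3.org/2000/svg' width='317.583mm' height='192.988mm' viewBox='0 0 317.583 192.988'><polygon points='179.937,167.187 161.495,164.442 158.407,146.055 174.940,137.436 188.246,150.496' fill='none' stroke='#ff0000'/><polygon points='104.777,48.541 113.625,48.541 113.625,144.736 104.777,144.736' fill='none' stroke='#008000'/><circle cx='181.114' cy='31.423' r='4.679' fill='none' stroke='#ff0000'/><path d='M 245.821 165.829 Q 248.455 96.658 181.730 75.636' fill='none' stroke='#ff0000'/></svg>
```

Since the viewBox matches the mm dimensions, user units are millimetres directly. The only transform is the Y-flip y_m = 192.988 − y_svg.

Shape 1 is a regular polygon drawn with `<polygon>`. Its stroke #ff0000 means engrave at S136, F2525. After flipping Y the toolpath is (179.937,25.801) → (161.495,28.546) → (158.407,46.933) → (174.940,55.552) → (188.246,42.492) → (179.937,25.801), returning to the start.

Shape 2 is a rectangle drawn with `<polygon>`. Its stroke #008000 means score at S519, F1356. After flipping Y the toolpath is (104.777,144.447) → (113.625,144.447) → (113.625,48.252) → (104.777,48.252) → (104.777,144.447), returning to the start.

Shape 3 is a circle drawn with `<circle>`. Its stroke #ff0000 means engrave at S136, F2525. After flipping Y the toolpath is (185.793,161.565) → (184.423,164.874) → (181.114,166.244) → (177.805,164.874) → (176.435,161.565) → (177.805,158.256) → (181.114,156.886) → (184.423,158.256) → (185.793,161.565), returning to the start.

Shape 4 is a quadratic bezier drawn with `<path>`. Its stroke #ff0000 means engrave at S136, F2525. After flipping Y the toolpath is (245.821,27.159) → (242.803,58.735) → (231.115,84.293) → (210.758,103.832) → (181.730,117.352).

G21
G90
G0 X179.937 Y25.801
M3 S136
G1 X161.495 Y28.546 F2525
G1 X158.407 Y46.933
G1 X174.940 Y55.552
G1 X188.246 Y42.492
G1 X179.937 Y25.801
M5
G0 X104.777 Y144.447
M3 S519
G1 X113.625 Y144.447 F1356
G1 X113.625 Y48.252
G1 X104.777 Y48.252
G1 X104.777 Y144.447
M5
G0 X185.793 Y161.565
M3 S136
G1 X184.423 Y164.874 F2525
G1 X181.114 Y166.244
G1 X177.805 Y164.874
G1 X176.435 Y161.565
G1 X177.805 Y158.256
G1 X181.114 Y156.886
G1 X184.423 Y158.256
G1 X185.793 Y161.565
M5
G0 X245.821 Y27.159
M3 S136
G1 X242.803 Y58.735 F2525
G1 X231.115 Y84.293
G1 X210.758 Y103.832
G1 X181.730 Y117.352
M5
G0 X0.000 Y0.000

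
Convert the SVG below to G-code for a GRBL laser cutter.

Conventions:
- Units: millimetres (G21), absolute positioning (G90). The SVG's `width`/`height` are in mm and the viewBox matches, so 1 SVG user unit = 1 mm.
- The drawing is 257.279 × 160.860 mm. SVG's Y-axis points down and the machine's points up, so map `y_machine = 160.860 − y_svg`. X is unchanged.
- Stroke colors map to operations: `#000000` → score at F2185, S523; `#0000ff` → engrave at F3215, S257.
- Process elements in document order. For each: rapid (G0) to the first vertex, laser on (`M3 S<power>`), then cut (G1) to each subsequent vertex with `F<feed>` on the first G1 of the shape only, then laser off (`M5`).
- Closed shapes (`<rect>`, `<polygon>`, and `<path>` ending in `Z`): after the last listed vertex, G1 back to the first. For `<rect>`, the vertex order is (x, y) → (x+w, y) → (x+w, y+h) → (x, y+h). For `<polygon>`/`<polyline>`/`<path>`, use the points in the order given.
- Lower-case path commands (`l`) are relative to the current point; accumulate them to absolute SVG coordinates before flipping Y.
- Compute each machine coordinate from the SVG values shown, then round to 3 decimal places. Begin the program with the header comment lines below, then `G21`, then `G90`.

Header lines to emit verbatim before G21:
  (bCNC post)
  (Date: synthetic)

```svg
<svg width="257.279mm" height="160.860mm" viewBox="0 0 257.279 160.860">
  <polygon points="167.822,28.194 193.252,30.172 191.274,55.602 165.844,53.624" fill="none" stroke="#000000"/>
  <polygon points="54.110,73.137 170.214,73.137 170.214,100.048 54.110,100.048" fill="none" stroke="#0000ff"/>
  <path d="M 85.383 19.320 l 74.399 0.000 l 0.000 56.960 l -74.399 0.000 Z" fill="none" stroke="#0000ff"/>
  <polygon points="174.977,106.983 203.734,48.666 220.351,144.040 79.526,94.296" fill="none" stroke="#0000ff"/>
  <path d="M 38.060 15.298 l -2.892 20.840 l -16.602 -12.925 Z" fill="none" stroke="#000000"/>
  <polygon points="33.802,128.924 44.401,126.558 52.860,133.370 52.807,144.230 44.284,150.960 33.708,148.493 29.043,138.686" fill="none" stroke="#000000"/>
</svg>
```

(bCNC post)
(Date: synthetic)
G21
G90
G0 X167.822 Y132.666
M3 S523
G1 X193.252 Y130.688 F2185
G1 X191.274 Y105.258
G1 X165.844 Y107.236
G1 X167.822 Y132.666
M5
G0 X54.110 Y87.723
M3 S257
G1 X170.214 Y87.723 F3215
G1 X170.214 Y60.812
G1 X54.110 Y60.812
G1 X54.110 Y87.723
M5
G0 X85.383 Y141.540
M3 S257
G1 X159.782 Y141.540 F3215
G1 X159.782 Y84.580
G1 X85.383 Y84.580
G1 X85.383 Y141.540
M5
G0 X174.977 Y53.877
M3 S257
G1 X203.734 Y112.194 F3215
G1 X220.351 Y16.820
G1 X79.526 Y66.564
G1 X174.977 Y53.877
M5
G0 X38.060 Y145.562
M3 S523
G1 X35.168 Y124.722 F2185
G1 X18.566 Y137.647
G1 X38.060 Y145.562
M5
G0 X33.802 Y31.936
M3 S523
G1 X44.401 Y34.302 F2185
G1 X52.860 Y27.490
G1 X52.807 Y16.630
G1 X44.284 Y9.900
G1 X33.708 Y12.367
G1 X29.043 Y22.174
G1 X33.802 Y31.936
M5

1 u = 1 mm; y_m = 160.860 − y.

[1] `<polygon>` regular polygon, #000000→score S523 F2185: (167.822,132.666) → (193.252,130.688) → (191.274,105.258) → (165.844,107.236) → (167.822,132.666) (closed)

[2] `<polygon>` rectangle, #0000ff→engrave S257 F3215: (54.110,87.723) → (170.214,87.723) → (170.214,60.812) → (54.110,60.812) → (54.110,87.723) (closed)

[3] `<path>` rectangle, #0000ff→engrave S257 F3215: (85.383,141.540) → (159.782,141.540) → (159.782,84.580) → (85.383,84.580) → (85.383,141.540) (closed)

[4] `<polygon>` closed polygon, #0000ff→engrave S257 F3215: (174.977,53.877) → (203.734,112.194) → (220.351,16.820) → (79.526,66.564) → (174.977,53.877) (closed)

[5] `<path>` regular polygon, #000000→score S523 F2185: (38.060,145.562) → (35.168,124.722) → (18.566,137.647) → (38.060,145.562) (closed)

[6] `<polygon>` regular polygon, #000000→score S523 F2185: (33.802,31.936) → (44.401,34.302) → (52.860,27.490) → (52.807,16.630) → (44.284,9.900) → (33.708,12.367) → (29.043,22.174) → (33.802,31.936) (closed)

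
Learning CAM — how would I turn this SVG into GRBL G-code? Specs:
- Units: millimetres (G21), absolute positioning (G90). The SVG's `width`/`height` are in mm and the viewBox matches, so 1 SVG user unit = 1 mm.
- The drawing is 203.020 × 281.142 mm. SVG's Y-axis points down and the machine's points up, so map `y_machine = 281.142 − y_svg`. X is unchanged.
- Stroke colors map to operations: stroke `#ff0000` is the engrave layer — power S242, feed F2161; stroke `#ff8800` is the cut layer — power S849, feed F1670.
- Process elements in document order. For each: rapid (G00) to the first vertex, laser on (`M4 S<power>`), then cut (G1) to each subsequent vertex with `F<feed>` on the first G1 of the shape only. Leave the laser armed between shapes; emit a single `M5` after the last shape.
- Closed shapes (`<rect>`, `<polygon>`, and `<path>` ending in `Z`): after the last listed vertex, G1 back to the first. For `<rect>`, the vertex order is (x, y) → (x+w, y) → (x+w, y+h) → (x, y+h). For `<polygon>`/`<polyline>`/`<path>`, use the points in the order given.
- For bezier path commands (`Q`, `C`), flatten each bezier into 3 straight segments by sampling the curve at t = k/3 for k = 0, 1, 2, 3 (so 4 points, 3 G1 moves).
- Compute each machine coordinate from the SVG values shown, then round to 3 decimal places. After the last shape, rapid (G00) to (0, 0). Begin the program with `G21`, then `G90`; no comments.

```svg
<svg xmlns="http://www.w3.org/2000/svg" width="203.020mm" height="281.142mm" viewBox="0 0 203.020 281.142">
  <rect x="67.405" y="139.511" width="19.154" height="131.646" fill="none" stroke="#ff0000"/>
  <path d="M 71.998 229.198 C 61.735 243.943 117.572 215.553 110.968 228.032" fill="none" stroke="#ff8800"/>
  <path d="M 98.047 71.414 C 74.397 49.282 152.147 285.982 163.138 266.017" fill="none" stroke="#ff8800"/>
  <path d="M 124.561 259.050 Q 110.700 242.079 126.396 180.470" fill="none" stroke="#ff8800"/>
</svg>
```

Since the viewBox matches the mm dimensions, user units are millimetres directly. The only transform is the Y-flip y_m = 281.142 − y_svg.

Shape 1 is a rectangle drawn with `<rect>`. Its stroke #ff0000 means engrave at S242, F2161. After flipping Y the toolpath is (67.405,141.631) → (86.559,141.631) → (86.559,9.985) → (67.405,9.985) → (67.405,141.631), returning to the start.

Shape 2 is a cubic bezier drawn with `<path>`. Its stroke #ff8800 means cut at S849, F1670. After flipping Y the toolpath is (71.998,51.944) → (79.008,48.466) → (101.519,55.077) → (110.968,53.110).

Shape 3 is a cubic bezier drawn with `<path>`. Its stroke #ff8800 means cut at S849, F1670. After flipping Y the toolpath is (98.047,209.728) → (101.969,164.675) → (136.122,61.623) → (163.138,15.125).

Shape 4 is a quadratic bezier drawn with `<path>`. Its stroke #ff8800 means cut at S849, F1670. After flipping Y the toolpath is (124.561,22.092) → (118.604,38.366) → (119.216,64.559) → (126.396,100.672).

G21
G90
G00 X67.405 Y141.631
M4 S242
G1 X86.559 Y141.631 F2161
G1 X86.559 Y9.985
G1 X67.405 Y9.985
G1 X67.405 Y141.631
G00 X71.998 Y51.944
M4 S849
G1 X79.008 Y48.466 F1670
G1 X101.519 Y55.077
G1 X110.968 Y53.110
G00 X98.047 Y209.728
M4 S849
G1 X101.969 Y164.675 F1670
G1 X136.122 Y61.623
G1 X163.138 Y15.125
G00 X124.561 Y22.092
M4 S849
G1 X118.604 Y38.366 F1670
G1 X119.216 Y64.559
G1 X126.396 Y100.672
M5
G00 X0.000 Y0.000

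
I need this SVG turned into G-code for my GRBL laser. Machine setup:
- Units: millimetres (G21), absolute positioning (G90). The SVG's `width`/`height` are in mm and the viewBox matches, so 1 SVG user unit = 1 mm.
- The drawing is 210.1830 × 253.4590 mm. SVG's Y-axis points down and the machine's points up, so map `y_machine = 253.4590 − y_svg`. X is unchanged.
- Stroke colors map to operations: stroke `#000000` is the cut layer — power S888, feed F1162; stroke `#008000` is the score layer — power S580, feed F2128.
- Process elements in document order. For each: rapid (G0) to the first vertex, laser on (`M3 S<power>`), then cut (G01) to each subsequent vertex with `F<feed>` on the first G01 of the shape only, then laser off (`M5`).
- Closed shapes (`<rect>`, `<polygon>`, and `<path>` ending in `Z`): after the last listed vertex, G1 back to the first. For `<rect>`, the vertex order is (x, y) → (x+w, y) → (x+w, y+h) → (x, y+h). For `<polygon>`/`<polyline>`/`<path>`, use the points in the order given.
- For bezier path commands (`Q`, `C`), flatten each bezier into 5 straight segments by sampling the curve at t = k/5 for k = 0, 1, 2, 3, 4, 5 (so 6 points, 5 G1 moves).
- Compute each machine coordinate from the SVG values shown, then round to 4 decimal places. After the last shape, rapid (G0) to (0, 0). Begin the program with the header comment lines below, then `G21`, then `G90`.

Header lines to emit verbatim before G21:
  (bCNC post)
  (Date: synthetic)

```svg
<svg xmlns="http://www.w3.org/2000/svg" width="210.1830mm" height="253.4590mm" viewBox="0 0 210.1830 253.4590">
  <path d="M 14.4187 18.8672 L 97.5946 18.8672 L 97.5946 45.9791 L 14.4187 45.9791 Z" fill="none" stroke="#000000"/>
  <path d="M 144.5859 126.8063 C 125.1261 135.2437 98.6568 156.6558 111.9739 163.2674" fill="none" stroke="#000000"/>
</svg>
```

(bCNC post)
(Date: synthetic)
G21
G90
G0 X14.4187 Y234.5918
M3 S888
G01 X97.5946 Y234.5918 F1162
G01 X97.5946 Y207.4799
G01 X14.4187 Y207.4799
G01 X14.4187 Y234.5918
M5
G0 X144.5859 Y126.6527
M3 S888
G01 X132.4432 Y120.2555 F1162
G01 X120.8645 Y112.0776
G01 X112.0959 Y103.4521
G01 X108.3836 Y95.7124
G01 X111.9739 Y90.1916
M5
G0 X0.0000 Y0.0000

viewBox `0 0 210.1830 253.4590` with mm width/height → 1 unit = 1 mm. Flip: y_m = 253.4590 − y_svg.

**Shape 1** — `<path>` rectangle, stroke `#000000` → cut (S888, F1162). Machine vertices: (14.4187,234.5918) → (97.5946,234.5918) → (97.5946,207.4799) → (14.4187,207.4799) → (14.4187,234.5918). Closed: final G1 returns to the first vertex.

**Shape 2** — `<path>` cubic bezier, stroke `#000000` → cut (S888, F1162). Control points (SVG): P0=(144.5859,126.8063), P1=(125.1261,135.2437), P2=(98.6568,156.6558), P3=(111.9739,163.2674); sampled at t=k/5. Machine vertices: (144.5859,126.6527) → (132.4432,120.2555) → (120.8645,112.0776) → (112.0959,103.4521) → (108.3836,95.7124) → (111.9739,90.1916). Open path.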